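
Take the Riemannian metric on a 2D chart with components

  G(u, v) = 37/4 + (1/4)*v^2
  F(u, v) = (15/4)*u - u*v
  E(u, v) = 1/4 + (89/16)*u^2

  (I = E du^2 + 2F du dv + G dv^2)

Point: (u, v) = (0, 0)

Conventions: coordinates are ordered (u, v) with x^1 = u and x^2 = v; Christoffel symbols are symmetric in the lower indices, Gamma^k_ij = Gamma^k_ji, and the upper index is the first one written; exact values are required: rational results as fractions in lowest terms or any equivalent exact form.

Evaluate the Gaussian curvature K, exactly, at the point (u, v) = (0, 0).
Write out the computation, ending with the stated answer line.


E = 1/4, F = 0, G = 37/4, EG - F^2 = 37/16 at the point
E_u = 0, E_v = 0, F_u = 15/4, F_v = 0, G_u = 0, G_v = 0
E_vv = 0, F_uv = -1, G_uu = 0
Brioschi: K = (det M1 - det M2) / (EG - F^2)^2 with the standard first/second-derivative matrices M1, M2.
M1 = [[-E_vv/2 + F_uv - G_uu/2, E_u/2, F_u - E_v/2], [F_v - G_u/2, E, F], [G_v/2, F, G]] = [[-1, 0, 15/4], [0, 1/4, 0], [0, 0, 37/4]]; det M1 = -37/16
M2 = [[0, E_v/2, G_u/2], [E_v/2, E, F], [G_u/2, F, G]] = [[0, 0, 0], [0, 1/4, 0], [0, 0, 37/4]]; det M2 = 0
det M1 - det M2 = -37/16; K = -37/16 / (37/16)^2 = -16/37

Answer: K = -16/37


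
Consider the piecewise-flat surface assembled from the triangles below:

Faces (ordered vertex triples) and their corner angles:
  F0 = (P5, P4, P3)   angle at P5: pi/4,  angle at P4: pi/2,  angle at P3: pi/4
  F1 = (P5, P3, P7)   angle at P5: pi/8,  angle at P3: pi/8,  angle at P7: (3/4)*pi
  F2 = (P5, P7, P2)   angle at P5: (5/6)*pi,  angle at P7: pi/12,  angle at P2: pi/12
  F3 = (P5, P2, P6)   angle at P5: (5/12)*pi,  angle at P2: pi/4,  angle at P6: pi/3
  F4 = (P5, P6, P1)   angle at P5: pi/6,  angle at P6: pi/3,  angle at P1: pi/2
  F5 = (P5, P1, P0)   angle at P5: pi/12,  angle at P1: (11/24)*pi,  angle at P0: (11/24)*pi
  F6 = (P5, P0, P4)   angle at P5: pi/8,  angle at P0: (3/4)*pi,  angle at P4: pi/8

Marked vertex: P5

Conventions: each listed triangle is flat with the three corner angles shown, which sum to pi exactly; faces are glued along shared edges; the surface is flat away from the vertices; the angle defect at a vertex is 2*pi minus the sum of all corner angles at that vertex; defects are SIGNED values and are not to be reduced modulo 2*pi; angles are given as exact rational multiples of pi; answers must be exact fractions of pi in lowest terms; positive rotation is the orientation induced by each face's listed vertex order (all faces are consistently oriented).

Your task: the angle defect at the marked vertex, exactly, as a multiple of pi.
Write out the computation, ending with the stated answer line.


Sum of corner angles at P5: 2*pi
defect = 2*pi - 2*pi

Answer: defect(P5) = 0


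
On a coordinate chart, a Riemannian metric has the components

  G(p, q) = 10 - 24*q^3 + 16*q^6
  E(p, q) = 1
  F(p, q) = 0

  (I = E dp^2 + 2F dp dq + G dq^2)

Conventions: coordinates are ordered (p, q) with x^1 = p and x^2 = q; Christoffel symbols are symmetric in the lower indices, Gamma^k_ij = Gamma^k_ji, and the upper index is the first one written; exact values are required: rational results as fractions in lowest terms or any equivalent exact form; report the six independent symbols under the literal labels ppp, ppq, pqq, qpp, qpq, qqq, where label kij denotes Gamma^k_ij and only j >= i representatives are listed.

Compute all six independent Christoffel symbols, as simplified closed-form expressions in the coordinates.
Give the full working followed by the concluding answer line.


E = 1; F = 0; G = 10 - 24*q^3 + 16*q^6
Gamma^k_ij = (1/2) g^{kl} (d_i g_jl + d_j g_il - d_l g_ij), with g^inv = (1/(EG-F^2)) [[G, -F], [-F, E]]
first partials: E_p = 0, E_q = 0, F_p = 0, F_q = 0, G_p = 0, G_q = -72*q^2 + 96*q^5
D = EG - F^2 = 10 - 24*q^3 + 16*q^6
expanded: Gamma^p_pp = (G E_p - 2F F_p + F E_q)/(2D), Gamma^p_pq = (G E_q - F G_p)/(2D), Gamma^p_qq = (2G F_q - G G_p - F G_q)/(2D), Gamma^q_pp = (2E F_p - E E_q - F E_p)/(2D), Gamma^q_pq = (E G_p - F E_q)/(2D), Gamma^q_qq = (E G_q - 2F F_q + F G_p)/(2D); substitute and cancel common factors

Answer: Gamma_ppp = 0, Gamma_ppq = 0, Gamma_pqq = 0, Gamma_qpp = 0, Gamma_qpq = 0, Gamma_qqq = (24*q^5 - 18*q^2)/(8*q^6 - 12*q^3 + 5)


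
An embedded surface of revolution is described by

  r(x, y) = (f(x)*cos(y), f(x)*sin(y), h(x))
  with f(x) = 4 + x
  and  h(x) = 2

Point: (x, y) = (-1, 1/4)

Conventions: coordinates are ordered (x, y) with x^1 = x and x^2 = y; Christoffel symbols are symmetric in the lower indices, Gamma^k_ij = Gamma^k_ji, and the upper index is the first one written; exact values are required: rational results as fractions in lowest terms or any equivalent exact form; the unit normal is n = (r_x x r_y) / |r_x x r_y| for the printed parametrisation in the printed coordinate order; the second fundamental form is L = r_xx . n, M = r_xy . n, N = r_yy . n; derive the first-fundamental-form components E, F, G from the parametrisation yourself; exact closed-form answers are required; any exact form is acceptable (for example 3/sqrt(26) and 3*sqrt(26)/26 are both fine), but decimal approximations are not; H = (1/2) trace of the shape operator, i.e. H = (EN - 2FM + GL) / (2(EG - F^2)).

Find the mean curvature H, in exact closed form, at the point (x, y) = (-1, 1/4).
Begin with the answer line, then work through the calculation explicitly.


Answer: H = 0

f = 3, f' = 1, f'' = 0, h' = 0, h'' = 0
E = 1, F = 0, G = 9; answer radicand W^2 = 1
unnormalised second-form numerators: l = 0, m = 0, n = 0; L = l/sqrt(1), and similarly M = m/sqrt(W^2), N = n/sqrt(W^2)
H = (E*n - 2*F*m + G*l) / (2*(EG - F^2)*sqrt(W^2)); E*n - 2*F*m + G*l = 0, EG - F^2 = 9, so H = (0)/sqrt(1)


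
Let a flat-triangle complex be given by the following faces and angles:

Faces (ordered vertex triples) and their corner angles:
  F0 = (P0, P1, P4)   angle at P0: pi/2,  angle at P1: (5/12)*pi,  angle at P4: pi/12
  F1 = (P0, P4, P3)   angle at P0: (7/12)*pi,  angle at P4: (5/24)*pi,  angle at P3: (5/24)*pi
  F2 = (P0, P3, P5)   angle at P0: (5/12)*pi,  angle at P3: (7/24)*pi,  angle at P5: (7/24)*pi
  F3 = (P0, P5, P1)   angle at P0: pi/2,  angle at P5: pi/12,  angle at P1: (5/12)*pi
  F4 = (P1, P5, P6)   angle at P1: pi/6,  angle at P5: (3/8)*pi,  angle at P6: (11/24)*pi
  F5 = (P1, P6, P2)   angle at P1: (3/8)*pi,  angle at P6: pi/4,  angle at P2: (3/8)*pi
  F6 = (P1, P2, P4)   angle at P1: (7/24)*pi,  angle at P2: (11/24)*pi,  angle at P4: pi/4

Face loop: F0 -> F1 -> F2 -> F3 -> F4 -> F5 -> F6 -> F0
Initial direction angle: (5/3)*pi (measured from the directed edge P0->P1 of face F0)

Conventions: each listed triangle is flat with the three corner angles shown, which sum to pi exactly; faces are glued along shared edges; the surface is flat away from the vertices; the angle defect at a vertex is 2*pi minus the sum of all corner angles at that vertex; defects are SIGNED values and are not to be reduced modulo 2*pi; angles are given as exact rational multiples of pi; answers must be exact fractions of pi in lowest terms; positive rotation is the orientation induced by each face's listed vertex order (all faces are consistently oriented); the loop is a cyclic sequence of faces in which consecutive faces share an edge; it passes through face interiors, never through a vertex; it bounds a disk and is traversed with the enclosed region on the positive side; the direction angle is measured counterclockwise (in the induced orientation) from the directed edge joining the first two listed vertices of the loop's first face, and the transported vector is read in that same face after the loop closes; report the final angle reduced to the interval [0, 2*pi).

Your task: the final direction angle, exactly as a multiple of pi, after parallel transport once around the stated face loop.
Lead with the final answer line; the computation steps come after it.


Answer: final direction angle = 0

enclosed vertex P0: corner angles sum to 2*pi, defect = 2*pi - 2*pi = 0
enclosed vertex P1: corner angles sum to (5/3)*pi, defect = 2*pi - (5/3)*pi = pi/3
the rotation equals the total enclosed defect, so the final angle is initial + defects (mod 2*pi)
final angle = (5/3)*pi + pi/3 = 0 (mod 2*pi)


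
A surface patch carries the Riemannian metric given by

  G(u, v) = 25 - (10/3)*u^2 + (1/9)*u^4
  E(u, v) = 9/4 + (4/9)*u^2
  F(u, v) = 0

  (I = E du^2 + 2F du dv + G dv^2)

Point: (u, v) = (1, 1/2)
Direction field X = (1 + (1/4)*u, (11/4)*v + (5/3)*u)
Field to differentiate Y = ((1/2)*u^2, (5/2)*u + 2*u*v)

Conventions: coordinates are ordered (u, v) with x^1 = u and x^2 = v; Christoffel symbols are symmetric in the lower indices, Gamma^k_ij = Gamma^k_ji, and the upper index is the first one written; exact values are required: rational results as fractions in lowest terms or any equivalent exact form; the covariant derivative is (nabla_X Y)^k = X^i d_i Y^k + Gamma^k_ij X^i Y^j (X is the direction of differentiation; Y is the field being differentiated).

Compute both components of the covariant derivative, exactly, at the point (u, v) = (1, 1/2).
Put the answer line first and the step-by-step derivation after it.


Answer: (nabla_X Y)^u = 15883/1164, (nabla_X Y)^v = 1077/112

E = 97/36, F = 0, G = 196/9 at the point
E_u = 8/9, E_v = 0, F_u = 0, F_v = 0, G_u = -56/9, G_v = 0
EG - F^2 = 4753/81;  g^inv = (81/4753) * [[196/9, 0], [0, 97/36]]
first-kind symbols [ij,l] = (1/2)(d_i g_jl + d_j g_il - d_l g_ij): [uu,u] = E_u/2 = 4/9, [uu,v] = F_u - E_v/2 = 0, [uv,u] = E_v/2 = 0, [uv,v] = G_u/2 = -28/9, [vv,u] = F_v - G_u/2 = 28/9, [vv,v] = G_v/2 = 0
Gamma^u_ij = (G*[ij,u] - F*[ij,v])/(EG - F^2), Gamma^v_ij = (E*[ij,v] - F*[ij,u])/(EG - F^2)
Gamma_uuu = 16/97, Gamma_uuv = 0, Gamma_uvv = 112/97, Gamma_vuu = 0, Gamma_vuv = -1/7, Gamma_vvv = 0
X = (5/4, 73/24), Y = (1/2, 7/2) at the point


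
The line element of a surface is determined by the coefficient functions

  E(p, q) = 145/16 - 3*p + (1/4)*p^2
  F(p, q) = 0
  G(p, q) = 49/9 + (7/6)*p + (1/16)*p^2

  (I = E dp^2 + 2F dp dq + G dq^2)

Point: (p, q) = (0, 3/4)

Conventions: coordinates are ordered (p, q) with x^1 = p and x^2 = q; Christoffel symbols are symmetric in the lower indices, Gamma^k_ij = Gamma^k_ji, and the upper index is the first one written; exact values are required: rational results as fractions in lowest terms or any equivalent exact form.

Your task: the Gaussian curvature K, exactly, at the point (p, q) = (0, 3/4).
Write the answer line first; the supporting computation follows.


Answer: K = -288/147175

E = 145/16, F = 0, G = 49/9, EG - F^2 = 7105/144 at the point
E_p = -3, E_q = 0, F_p = 0, F_q = 0, G_p = 7/6, G_q = 0
E_qq = 0, F_pq = 0, G_pp = 1/8
By Brioschi, K is (det M1 - det M2) divided by (EG - F^2) squared.
M1 = [[-E_qq/2 + F_pq - G_pp/2, E_p/2, F_p - E_q/2], [F_q - G_p/2, E, F], [G_q/2, F, G]] = [[-1/16, -3/2, 0], [-7/12, 145/16, 0], [0, 0, 49/9]]; det M1 = -2009/256
M2 = [[0, E_q/2, G_p/2], [E_q/2, E, F], [G_p/2, F, G]] = [[0, 0, 7/12], [0, 145/16, 0], [7/12, 0, 49/9]]; det M2 = -7105/2304
det M1 - det M2 = -343/72; K = -343/72 / (7105/144)^2 = -288/147175


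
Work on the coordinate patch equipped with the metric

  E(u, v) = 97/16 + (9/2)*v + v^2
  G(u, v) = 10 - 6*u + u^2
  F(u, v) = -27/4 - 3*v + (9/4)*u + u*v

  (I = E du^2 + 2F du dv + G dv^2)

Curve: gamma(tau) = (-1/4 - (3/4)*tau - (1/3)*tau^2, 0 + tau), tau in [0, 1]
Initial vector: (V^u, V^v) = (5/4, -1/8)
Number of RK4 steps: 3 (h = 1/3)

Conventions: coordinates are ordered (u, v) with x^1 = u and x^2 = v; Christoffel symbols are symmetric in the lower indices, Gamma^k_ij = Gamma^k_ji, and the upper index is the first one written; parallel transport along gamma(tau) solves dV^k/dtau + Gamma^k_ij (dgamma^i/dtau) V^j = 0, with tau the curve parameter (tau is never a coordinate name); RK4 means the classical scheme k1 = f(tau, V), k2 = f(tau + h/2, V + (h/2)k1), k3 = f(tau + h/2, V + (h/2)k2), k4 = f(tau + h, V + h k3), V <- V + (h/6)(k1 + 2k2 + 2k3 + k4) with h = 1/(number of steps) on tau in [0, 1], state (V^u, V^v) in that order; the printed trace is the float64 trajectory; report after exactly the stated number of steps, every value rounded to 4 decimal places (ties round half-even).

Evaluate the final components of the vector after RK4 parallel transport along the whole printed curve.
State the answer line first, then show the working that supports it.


Answer: V^u = 1.1048, V^v = 0.0733

gamma'(tau) = (-3/4 - (2/3)*tau, 1); f(tau, V)^k = -Gamma^k_ij(gamma(tau)) gamma'^i(tau) V^j; h = 1/3; intermediate values shown to 6 dp
curve data and Christoffel symbols at the stage parameters:
  tau = 0.000000: gamma = (-0.250000, 0.000000), gamma' = (-0.750000, 1.000000); Gamma_uuu = 0.000000, Gamma_uuv = 0.135338, Gamma_uvv = 0.000000, Gamma_vuu = 0.000000, Gamma_vuv = -0.195489, Gamma_vvv = 0.000000
  tau = 0.166667: gamma = (-0.384259, 0.166667), gamma' = (-0.861111, 1.000000); Gamma_uuu = 0.000000, Gamma_uuv = 0.132105, Gamma_uvv = 0.000000, Gamma_vuu = 0.000000, Gamma_vuv = -0.184998, Gamma_vvv = 0.000000
  tau = 0.333333: gamma = (-0.537037, 0.333333), gamma' = (-0.972222, 1.000000); Gamma_uuu = 0.000000, Gamma_uuv = 0.127988, Gamma_uvv = 0.000000, Gamma_vuu = 0.000000, Gamma_vuv = -0.175238, Gamma_vvv = 0.000000
  tau = 0.500000: gamma = (-0.708333, 0.500000), gamma' = (-1.083333, 1.000000); Gamma_uuu = 0.000000, Gamma_uuv = 0.123240, Gamma_uvv = 0.000000, Gamma_vuu = 0.000000, Gamma_vuv = -0.166187, Gamma_vvv = 0.000000
  tau = 0.666667: gamma = (-0.898148, 0.666667), gamma' = (-1.194444, 1.000000); Gamma_uuu = 0.000000, Gamma_uuv = 0.118072, Gamma_uvv = 0.000000, Gamma_vuu = 0.000000, Gamma_vuv = -0.157804, Gamma_vvv = 0.000000
  tau = 0.833333: gamma = (-1.106481, 0.833333), gamma' = (-1.305556, 1.000000); Gamma_uuu = 0.000000, Gamma_uuv = 0.112653, Gamma_uvv = 0.000000, Gamma_vuu = 0.000000, Gamma_vuv = -0.150035, Gamma_vvv = 0.000000
  tau = 1.000000: gamma = (-1.333333, 1.000000), gamma' = (-1.416667, 1.000000); Gamma_uuu = 0.000000, Gamma_uuv = 0.107118, Gamma_uvv = 0.000000, Gamma_vuu = 0.000000, Gamma_vuv = -0.142824, Gamma_vvv = 0.000000
step 0: V^u = 1.2500, V^v = -0.1250
step 1: k1 = (-0.181861, 0.262688), k2 = (-0.170367, 0.238579), k3 = (-0.171077, 0.239573), k4 = (-0.158303, 0.216745); V <- V + (h/6)(k1 + 2k2 + 2k3 + k4): V^u = 1.1932, V^v = -0.0452
step 2: k1 = (-0.158339, 0.216794), k2 = (-0.145008, 0.195542), k3 = (-0.145755, 0.196549), k4 = (-0.132282, 0.176796); V <- V + (h/6)(k1 + 2k2 + 2k3 + k4): V^u = 1.1447, V^v = 0.0202
step 3: k1 = (-0.132310, 0.176833), k2 = (-0.119166, 0.158710), k3 = (-0.119857, 0.159630), k4 = (-0.107201, 0.142934); V <- V + (h/6)(k1 + 2k2 + 2k3 + k4): V^u = 1.1048, V^v = 0.0733


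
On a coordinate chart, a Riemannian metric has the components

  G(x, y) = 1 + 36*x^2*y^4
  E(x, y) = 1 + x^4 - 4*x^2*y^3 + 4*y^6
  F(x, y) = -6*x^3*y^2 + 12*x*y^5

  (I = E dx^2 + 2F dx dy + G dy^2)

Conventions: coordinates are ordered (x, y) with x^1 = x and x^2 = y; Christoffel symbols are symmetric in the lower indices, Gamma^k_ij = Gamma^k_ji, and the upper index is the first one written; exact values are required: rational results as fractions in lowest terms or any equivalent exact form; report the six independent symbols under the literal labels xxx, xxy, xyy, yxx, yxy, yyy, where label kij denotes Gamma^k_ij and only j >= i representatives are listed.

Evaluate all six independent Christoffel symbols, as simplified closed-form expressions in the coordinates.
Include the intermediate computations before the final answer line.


E = 1 + x^4 - 4*x^2*y^3 + 4*y^6; F = -6*x^3*y^2 + 12*x*y^5; G = 1 + 36*x^2*y^4
Gamma^k_ij = (1/2) g^{kl} (d_i g_jl + d_j g_il - d_l g_ij), with g^inv = (1/(EG-F^2)) [[G, -F], [-F, E]]
first partials: E_x = 4*x^3 - 8*x*y^3, E_y = -12*x^2*y^2 + 24*y^5, F_x = -18*x^2*y^2 + 12*y^5, F_y = -12*x^3*y + 60*x*y^4, G_x = 72*x*y^4, G_y = 144*x^2*y^3
D = EG - F^2 = 1 + x^4 - 4*x^2*y^3 + 4*y^6 + 36*x^2*y^4
expanded: Gamma^x_xx = (G E_x - 2F F_x + F E_y)/(2D), Gamma^x_xy = (G E_y - F G_x)/(2D), Gamma^x_yy = (2G F_y - G G_x - F G_y)/(2D), Gamma^y_xx = (2E F_x - E E_y - F E_x)/(2D), Gamma^y_xy = (E G_x - F E_y)/(2D), Gamma^y_yy = (E G_y - 2F F_y + F G_x)/(2D); substitute and cancel common factors

Answer: Gamma_xxx = (2*x^3 - 4*x*y^3)/(x^4 + 36*x^2*y^4 - 4*x^2*y^3 + 4*y^6 + 1), Gamma_xxy = (-6*x^2*y^2 + 12*y^5)/(x^4 + 36*x^2*y^4 - 4*x^2*y^3 + 4*y^6 + 1), Gamma_xyy = (-12*x^3*y + 24*x*y^4)/(x^4 + 36*x^2*y^4 - 4*x^2*y^3 + 4*y^6 + 1), Gamma_yxx = -12*x^2*y^2/(x^4 + 36*x^2*y^4 - 4*x^2*y^3 + 4*y^6 + 1), Gamma_yxy = 36*x*y^4/(x^4 + 36*x^2*y^4 - 4*x^2*y^3 + 4*y^6 + 1), Gamma_yyy = 72*x^2*y^3/(x^4 + 36*x^2*y^4 - 4*x^2*y^3 + 4*y^6 + 1)


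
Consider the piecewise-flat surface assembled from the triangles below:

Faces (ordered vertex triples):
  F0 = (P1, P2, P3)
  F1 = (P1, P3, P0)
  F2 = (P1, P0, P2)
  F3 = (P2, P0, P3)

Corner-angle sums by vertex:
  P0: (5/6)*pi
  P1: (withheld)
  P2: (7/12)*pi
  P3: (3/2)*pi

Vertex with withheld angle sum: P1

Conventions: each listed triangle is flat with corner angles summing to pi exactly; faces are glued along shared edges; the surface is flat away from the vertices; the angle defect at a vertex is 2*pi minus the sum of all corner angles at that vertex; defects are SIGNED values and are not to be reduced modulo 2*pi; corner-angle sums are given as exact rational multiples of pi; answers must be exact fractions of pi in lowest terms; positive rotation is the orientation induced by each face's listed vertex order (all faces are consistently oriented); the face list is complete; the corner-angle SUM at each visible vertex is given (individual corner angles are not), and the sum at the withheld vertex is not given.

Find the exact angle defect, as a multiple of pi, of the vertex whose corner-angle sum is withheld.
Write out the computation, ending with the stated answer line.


V = 4, E = 6, F = 4; chi = V - E + F = 2
Gauss-Bonnet: total defect = 2*pi*chi = 4*pi; visible defects sum to (37/12)*pi

Answer: defect(P1) = (11/12)*pi


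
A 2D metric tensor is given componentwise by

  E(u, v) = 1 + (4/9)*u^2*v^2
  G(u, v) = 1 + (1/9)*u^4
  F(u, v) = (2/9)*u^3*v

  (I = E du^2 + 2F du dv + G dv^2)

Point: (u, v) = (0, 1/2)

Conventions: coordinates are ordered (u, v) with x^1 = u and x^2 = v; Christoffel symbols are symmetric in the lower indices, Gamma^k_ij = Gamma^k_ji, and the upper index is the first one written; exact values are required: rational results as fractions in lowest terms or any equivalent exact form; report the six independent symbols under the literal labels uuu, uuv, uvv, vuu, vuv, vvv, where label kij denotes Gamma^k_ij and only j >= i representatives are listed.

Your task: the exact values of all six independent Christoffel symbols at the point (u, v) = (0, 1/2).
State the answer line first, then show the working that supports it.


Answer: Gamma_uuu = 0, Gamma_uuv = 0, Gamma_uvv = 0, Gamma_vuu = 0, Gamma_vuv = 0, Gamma_vvv = 0

E = 1, F = 0, G = 1 at the point
E_u = 0, E_v = 0, F_u = 0, F_v = 0, G_u = 0, G_v = 0
EG - F^2 = 1;  g^inv = (1) * [[1, 0], [0, 1]]
first-kind symbols [ij,l] = (1/2)(d_i g_jl + d_j g_il - d_l g_ij): [uu,u] = E_u/2 = 0, [uu,v] = F_u - E_v/2 = 0, [uv,u] = E_v/2 = 0, [uv,v] = G_u/2 = 0, [vv,u] = F_v - G_u/2 = 0, [vv,v] = G_v/2 = 0
Gamma^u_ij = (G*[ij,u] - F*[ij,v])/(EG - F^2), Gamma^v_ij = (E*[ij,v] - F*[ij,u])/(EG - F^2)


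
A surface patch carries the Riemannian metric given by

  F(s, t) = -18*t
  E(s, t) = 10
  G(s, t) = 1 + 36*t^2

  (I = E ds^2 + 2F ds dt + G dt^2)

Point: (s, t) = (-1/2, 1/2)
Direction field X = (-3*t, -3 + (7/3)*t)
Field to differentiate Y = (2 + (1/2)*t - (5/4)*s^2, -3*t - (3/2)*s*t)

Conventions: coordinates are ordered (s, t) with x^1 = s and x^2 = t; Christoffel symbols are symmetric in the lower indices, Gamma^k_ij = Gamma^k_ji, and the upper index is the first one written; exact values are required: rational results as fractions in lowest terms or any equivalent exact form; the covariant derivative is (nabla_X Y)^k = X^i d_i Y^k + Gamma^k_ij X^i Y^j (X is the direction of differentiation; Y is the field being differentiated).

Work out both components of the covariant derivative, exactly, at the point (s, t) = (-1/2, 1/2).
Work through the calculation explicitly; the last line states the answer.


E = 10, F = -9, G = 10 at the point
E_s = 0, E_t = 0, F_s = 0, F_t = -18, G_s = 0, G_t = 36
EG - F^2 = 19;  g^inv = (1/19) * [[10, 9], [9, 10]]
first-kind symbols [ij,l] = (1/2)(d_i g_jl + d_j g_il - d_l g_ij): [ss,s] = E_s/2 = 0, [ss,t] = F_s - E_t/2 = 0, [st,s] = E_t/2 = 0, [st,t] = G_s/2 = 0, [tt,s] = F_t - G_s/2 = -18, [tt,t] = G_t/2 = 18
Gamma^s_ij = (G*[ij,s] - F*[ij,t])/(EG - F^2), Gamma^t_ij = (E*[ij,t] - F*[ij,s])/(EG - F^2)
Gamma_sss = 0, Gamma_sst = 0, Gamma_stt = -18/19, Gamma_tss = 0, Gamma_tst = 0, Gamma_ttt = 18/19
X = (-3/2, -11/6), Y = (31/16, -9/8) at the point

Answer: (nabla_X Y)^s = -541/114, (nabla_X Y)^t = 1095/152


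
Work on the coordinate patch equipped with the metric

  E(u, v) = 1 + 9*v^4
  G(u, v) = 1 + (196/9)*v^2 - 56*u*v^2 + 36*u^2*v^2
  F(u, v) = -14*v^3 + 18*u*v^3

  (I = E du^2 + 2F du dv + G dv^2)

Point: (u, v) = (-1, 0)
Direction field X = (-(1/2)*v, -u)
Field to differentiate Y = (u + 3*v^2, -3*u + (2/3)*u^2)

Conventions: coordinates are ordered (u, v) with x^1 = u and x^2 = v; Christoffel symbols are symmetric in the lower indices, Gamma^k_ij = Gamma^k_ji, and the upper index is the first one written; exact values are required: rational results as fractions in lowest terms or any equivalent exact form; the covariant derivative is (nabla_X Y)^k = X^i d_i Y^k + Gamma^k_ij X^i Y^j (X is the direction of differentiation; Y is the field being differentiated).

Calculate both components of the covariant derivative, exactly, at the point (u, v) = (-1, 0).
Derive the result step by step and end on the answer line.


E = 1, F = 0, G = 1 at the point
E_u = 0, E_v = 0, F_u = 0, F_v = 0, G_u = 0, G_v = 0
EG - F^2 = 1;  g^inv = (1) * [[1, 0], [0, 1]]
first-kind symbols [ij,l] = (1/2)(d_i g_jl + d_j g_il - d_l g_ij): [uu,u] = E_u/2 = 0, [uu,v] = F_u - E_v/2 = 0, [uv,u] = E_v/2 = 0, [uv,v] = G_u/2 = 0, [vv,u] = F_v - G_u/2 = 0, [vv,v] = G_v/2 = 0
Gamma^u_ij = (G*[ij,u] - F*[ij,v])/(EG - F^2), Gamma^v_ij = (E*[ij,v] - F*[ij,u])/(EG - F^2)
Gamma_uuu = 0, Gamma_uuv = 0, Gamma_uvv = 0, Gamma_vuu = 0, Gamma_vuv = 0, Gamma_vvv = 0
X = (0, 1), Y = (-1, 11/3) at the point

Answer: (nabla_X Y)^u = 0, (nabla_X Y)^v = 0


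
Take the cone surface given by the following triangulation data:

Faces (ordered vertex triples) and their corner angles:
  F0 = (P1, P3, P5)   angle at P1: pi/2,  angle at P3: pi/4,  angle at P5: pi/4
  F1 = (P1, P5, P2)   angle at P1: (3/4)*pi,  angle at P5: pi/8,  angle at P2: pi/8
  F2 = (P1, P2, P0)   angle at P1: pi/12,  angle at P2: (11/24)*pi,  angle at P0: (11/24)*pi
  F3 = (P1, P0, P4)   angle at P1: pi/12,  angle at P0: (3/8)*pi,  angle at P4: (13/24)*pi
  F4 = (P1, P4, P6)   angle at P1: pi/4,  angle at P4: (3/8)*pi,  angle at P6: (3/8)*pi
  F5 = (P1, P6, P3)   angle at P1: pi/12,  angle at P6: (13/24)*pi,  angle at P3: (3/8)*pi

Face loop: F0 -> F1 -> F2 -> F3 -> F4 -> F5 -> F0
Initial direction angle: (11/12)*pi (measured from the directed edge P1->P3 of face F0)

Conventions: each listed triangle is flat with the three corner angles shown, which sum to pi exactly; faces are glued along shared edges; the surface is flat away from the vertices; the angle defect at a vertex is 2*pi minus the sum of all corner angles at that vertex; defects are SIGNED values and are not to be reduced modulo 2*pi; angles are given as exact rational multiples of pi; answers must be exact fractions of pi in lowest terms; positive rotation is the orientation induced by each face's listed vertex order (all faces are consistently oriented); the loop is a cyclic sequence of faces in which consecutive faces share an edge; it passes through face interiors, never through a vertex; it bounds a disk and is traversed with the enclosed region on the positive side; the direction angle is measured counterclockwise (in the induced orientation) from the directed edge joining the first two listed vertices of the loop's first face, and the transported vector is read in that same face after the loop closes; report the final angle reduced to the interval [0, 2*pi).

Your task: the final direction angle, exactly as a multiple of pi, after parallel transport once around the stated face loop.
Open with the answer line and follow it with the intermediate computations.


Answer: final direction angle = (7/6)*pi

enclosed vertex P1: corner angles sum to (7/4)*pi, defect = 2*pi - (7/4)*pi = pi/4
the rotation equals the total enclosed defect, so the final angle is initial + defects (mod 2*pi)
final angle = (11/12)*pi + pi/4 = (7/6)*pi (mod 2*pi)


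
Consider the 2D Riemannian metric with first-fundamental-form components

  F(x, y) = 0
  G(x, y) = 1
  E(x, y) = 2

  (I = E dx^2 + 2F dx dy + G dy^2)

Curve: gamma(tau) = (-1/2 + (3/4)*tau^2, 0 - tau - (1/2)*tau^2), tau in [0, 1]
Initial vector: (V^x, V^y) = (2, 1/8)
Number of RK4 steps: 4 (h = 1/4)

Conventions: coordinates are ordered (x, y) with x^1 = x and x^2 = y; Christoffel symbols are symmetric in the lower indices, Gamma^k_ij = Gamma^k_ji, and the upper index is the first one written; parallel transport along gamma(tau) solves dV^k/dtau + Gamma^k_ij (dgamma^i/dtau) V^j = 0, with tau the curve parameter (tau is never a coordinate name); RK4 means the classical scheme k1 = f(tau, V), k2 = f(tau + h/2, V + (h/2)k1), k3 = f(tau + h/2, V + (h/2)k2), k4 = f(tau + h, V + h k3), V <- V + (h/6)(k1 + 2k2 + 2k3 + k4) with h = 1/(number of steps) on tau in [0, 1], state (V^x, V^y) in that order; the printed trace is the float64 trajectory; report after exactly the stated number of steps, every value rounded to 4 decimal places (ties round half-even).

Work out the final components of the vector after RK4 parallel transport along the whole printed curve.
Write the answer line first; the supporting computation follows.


Answer: V^x = 2.0000, V^y = 0.1250

gamma'(tau) = ((3/2)*tau, -1 - tau); f(tau, V)^k = -Gamma^k_ij(gamma(tau)) gamma'^i(tau) V^j; h = 1/4; intermediate values shown to 6 dp
curve data and Christoffel symbols at the stage parameters:
  tau = 0.000000: gamma = (-0.500000, 0.000000), gamma' = (0.000000, -1.000000); Gamma_xxx = 0.000000, Gamma_xxy = 0.000000, Gamma_xyy = 0.000000, Gamma_yxx = 0.000000, Gamma_yxy = 0.000000, Gamma_yyy = 0.000000
  tau = 0.125000: gamma = (-0.488281, -0.132812), gamma' = (0.187500, -1.125000); Gamma_xxx = 0.000000, Gamma_xxy = 0.000000, Gamma_xyy = 0.000000, Gamma_yxx = 0.000000, Gamma_yxy = 0.000000, Gamma_yyy = 0.000000
  tau = 0.250000: gamma = (-0.453125, -0.281250), gamma' = (0.375000, -1.250000); Gamma_xxx = 0.000000, Gamma_xxy = 0.000000, Gamma_xyy = 0.000000, Gamma_yxx = 0.000000, Gamma_yxy = 0.000000, Gamma_yyy = 0.000000
  tau = 0.375000: gamma = (-0.394531, -0.445312), gamma' = (0.562500, -1.375000); Gamma_xxx = 0.000000, Gamma_xxy = 0.000000, Gamma_xyy = 0.000000, Gamma_yxx = 0.000000, Gamma_yxy = 0.000000, Gamma_yyy = 0.000000
  tau = 0.500000: gamma = (-0.312500, -0.625000), gamma' = (0.750000, -1.500000); Gamma_xxx = 0.000000, Gamma_xxy = 0.000000, Gamma_xyy = 0.000000, Gamma_yxx = 0.000000, Gamma_yxy = 0.000000, Gamma_yyy = 0.000000
  tau = 0.625000: gamma = (-0.207031, -0.820312), gamma' = (0.937500, -1.625000); Gamma_xxx = 0.000000, Gamma_xxy = 0.000000, Gamma_xyy = 0.000000, Gamma_yxx = 0.000000, Gamma_yxy = 0.000000, Gamma_yyy = 0.000000
  tau = 0.750000: gamma = (-0.078125, -1.031250), gamma' = (1.125000, -1.750000); Gamma_xxx = 0.000000, Gamma_xxy = 0.000000, Gamma_xyy = 0.000000, Gamma_yxx = 0.000000, Gamma_yxy = 0.000000, Gamma_yyy = 0.000000
  tau = 0.875000: gamma = (0.074219, -1.257812), gamma' = (1.312500, -1.875000); Gamma_xxx = 0.000000, Gamma_xxy = 0.000000, Gamma_xyy = 0.000000, Gamma_yxx = 0.000000, Gamma_yxy = 0.000000, Gamma_yyy = 0.000000
  tau = 1.000000: gamma = (0.250000, -1.500000), gamma' = (1.500000, -2.000000); Gamma_xxx = 0.000000, Gamma_xxy = 0.000000, Gamma_xyy = 0.000000, Gamma_yxx = 0.000000, Gamma_yxy = 0.000000, Gamma_yyy = 0.000000
step 0: V^x = 2.0000, V^y = 0.1250
step 1: k1 = (0.000000, 0.000000), k2 = (0.000000, 0.000000), k3 = (0.000000, 0.000000), k4 = (0.000000, 0.000000); V <- V + (h/6)(k1 + 2k2 + 2k3 + k4): V^x = 2.0000, V^y = 0.1250
step 2: k1 = (0.000000, 0.000000), k2 = (0.000000, 0.000000), k3 = (0.000000, 0.000000), k4 = (0.000000, 0.000000); V <- V + (h/6)(k1 + 2k2 + 2k3 + k4): V^x = 2.0000, V^y = 0.1250
step 3: k1 = (0.000000, 0.000000), k2 = (0.000000, 0.000000), k3 = (0.000000, 0.000000), k4 = (0.000000, 0.000000); V <- V + (h/6)(k1 + 2k2 + 2k3 + k4): V^x = 2.0000, V^y = 0.1250
step 4: k1 = (0.000000, 0.000000), k2 = (0.000000, 0.000000), k3 = (0.000000, 0.000000), k4 = (0.000000, 0.000000); V <- V + (h/6)(k1 + 2k2 + 2k3 + k4): V^x = 2.0000, V^y = 0.1250


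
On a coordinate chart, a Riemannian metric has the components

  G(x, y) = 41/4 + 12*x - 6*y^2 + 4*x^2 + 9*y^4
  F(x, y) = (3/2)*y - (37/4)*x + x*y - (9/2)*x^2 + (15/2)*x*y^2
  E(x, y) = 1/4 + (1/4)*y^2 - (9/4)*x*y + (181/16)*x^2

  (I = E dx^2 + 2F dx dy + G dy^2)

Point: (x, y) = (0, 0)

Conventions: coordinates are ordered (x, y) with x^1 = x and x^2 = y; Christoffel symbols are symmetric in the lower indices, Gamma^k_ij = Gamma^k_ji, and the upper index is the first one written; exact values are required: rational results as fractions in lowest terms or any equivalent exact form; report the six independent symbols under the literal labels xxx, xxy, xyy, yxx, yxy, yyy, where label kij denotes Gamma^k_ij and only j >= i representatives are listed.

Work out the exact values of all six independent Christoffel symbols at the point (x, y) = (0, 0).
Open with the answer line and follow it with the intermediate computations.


Answer: Gamma_xxx = 0, Gamma_xxy = 0, Gamma_xyy = -18, Gamma_yxx = -37/41, Gamma_yxy = 24/41, Gamma_yyy = 0

E = 1/4, F = 0, G = 41/4 at the point
E_x = 0, E_y = 0, F_x = -37/4, F_y = 3/2, G_x = 12, G_y = 0
EG - F^2 = 41/16;  g^inv = (16/41) * [[41/4, 0], [0, 1/4]]
first-kind symbols [ij,l] = (1/2)(d_i g_jl + d_j g_il - d_l g_ij): [xx,x] = E_x/2 = 0, [xx,y] = F_x - E_y/2 = -37/4, [xy,x] = E_y/2 = 0, [xy,y] = G_x/2 = 6, [yy,x] = F_y - G_x/2 = -9/2, [yy,y] = G_y/2 = 0
Gamma^x_ij = (G*[ij,x] - F*[ij,y])/(EG - F^2), Gamma^y_ij = (E*[ij,y] - F*[ij,x])/(EG - F^2)


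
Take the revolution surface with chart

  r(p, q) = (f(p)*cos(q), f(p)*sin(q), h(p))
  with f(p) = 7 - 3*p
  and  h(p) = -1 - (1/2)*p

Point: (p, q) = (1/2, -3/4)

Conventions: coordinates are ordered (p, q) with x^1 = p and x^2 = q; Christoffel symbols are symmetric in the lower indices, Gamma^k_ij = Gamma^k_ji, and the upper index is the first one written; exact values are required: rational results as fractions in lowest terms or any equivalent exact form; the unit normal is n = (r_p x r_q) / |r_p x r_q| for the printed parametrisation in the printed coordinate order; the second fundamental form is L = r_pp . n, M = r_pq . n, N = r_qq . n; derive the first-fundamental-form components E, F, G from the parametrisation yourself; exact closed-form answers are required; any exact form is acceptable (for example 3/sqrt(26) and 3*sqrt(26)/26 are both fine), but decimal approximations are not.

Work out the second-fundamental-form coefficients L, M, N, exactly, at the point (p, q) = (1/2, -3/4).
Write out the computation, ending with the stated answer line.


f = 11/2, f' = -3, f'' = 0, h' = -1/2, h'' = 0
E = 37/4, F = 0, G = 121/4; answer radicand W^2 = 37/4
unnormalised second-form numerators: l = 0, m = 0, n = -11/4; L = l/sqrt(37/4), and similarly M = m/sqrt(W^2), N = n/sqrt(W^2)

Answer: L = 0, M = 0, N = -11*sqrt(37)/74


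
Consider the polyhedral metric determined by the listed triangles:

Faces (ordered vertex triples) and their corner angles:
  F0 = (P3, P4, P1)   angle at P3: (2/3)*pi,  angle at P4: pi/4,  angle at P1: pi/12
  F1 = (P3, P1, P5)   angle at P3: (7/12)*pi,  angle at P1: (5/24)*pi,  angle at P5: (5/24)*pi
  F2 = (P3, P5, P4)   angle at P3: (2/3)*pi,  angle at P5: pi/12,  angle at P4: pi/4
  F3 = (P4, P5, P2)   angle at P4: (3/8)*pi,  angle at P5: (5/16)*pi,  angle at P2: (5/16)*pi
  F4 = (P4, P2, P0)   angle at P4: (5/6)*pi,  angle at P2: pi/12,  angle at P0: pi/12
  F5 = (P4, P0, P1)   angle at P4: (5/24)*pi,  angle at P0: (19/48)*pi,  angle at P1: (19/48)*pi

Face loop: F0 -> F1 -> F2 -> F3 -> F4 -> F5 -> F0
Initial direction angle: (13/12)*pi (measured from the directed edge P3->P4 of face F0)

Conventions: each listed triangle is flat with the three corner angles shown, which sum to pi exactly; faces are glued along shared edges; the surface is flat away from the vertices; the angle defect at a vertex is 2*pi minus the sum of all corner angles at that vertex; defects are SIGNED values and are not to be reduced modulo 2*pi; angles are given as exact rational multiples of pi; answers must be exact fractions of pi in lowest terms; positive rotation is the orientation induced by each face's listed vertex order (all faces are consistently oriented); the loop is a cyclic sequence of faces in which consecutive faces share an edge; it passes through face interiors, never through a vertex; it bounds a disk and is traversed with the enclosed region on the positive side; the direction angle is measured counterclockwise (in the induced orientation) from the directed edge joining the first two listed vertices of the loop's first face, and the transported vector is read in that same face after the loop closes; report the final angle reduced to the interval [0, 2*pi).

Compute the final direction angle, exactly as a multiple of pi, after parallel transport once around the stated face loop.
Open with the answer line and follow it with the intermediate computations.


Answer: final direction angle = (5/4)*pi

enclosed vertex P3: corner angles sum to (23/12)*pi, defect = 2*pi - (23/12)*pi = pi/12
enclosed vertex P4: corner angles sum to (23/12)*pi, defect = 2*pi - (23/12)*pi = pi/12
the final direction is the initial angle plus the enclosed defects, taken mod 2*pi in the induced orientation
final angle = (13/12)*pi + pi/6 = (5/4)*pi (mod 2*pi)


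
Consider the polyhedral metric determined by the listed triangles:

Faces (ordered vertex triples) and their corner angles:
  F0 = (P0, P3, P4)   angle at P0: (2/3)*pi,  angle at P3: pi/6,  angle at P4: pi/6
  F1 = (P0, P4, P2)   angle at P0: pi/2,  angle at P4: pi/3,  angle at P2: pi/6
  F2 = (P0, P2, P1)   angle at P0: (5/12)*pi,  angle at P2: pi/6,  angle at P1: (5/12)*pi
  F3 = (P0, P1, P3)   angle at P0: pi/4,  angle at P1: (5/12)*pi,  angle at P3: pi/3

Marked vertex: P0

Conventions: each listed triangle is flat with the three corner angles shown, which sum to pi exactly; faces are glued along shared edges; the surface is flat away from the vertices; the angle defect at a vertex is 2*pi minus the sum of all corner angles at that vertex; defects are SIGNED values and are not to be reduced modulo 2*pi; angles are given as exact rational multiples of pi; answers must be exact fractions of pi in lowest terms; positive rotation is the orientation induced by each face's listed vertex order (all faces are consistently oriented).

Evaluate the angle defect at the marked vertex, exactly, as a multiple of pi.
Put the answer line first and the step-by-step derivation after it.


Answer: defect(P0) = pi/6

Sum of corner angles at P0: (11/6)*pi
defect = 2*pi - (11/6)*pi


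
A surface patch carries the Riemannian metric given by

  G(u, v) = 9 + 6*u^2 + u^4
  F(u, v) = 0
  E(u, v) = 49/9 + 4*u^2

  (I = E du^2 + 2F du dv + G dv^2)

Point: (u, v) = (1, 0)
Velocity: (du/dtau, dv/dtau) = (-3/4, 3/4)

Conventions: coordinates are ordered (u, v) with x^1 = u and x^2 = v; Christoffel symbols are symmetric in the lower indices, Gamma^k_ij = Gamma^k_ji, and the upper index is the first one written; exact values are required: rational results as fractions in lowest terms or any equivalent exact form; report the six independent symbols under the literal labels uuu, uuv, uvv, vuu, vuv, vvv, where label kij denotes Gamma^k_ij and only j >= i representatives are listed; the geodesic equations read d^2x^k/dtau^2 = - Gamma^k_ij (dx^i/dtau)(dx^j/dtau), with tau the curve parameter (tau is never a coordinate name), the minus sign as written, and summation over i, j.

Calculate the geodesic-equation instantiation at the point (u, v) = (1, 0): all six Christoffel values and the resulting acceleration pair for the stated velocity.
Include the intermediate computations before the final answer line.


E = 85/9, F = 0, G = 16 at the point
E_u = 8, E_v = 0, F_u = 0, F_v = 0, G_u = 16, G_v = 0
EG - F^2 = 1360/9;  g^inv = (9/1360) * [[16, 0], [0, 85/9]]
first-kind symbols [ij,l] = (1/2)(d_i g_jl + d_j g_il - d_l g_ij): [uu,u] = E_u/2 = 4, [uu,v] = F_u - E_v/2 = 0, [uv,u] = E_v/2 = 0, [uv,v] = G_u/2 = 8, [vv,u] = F_v - G_u/2 = -8, [vv,v] = G_v/2 = 0
Gamma^u_ij = (G*[ij,u] - F*[ij,v])/(EG - F^2), Gamma^v_ij = (E*[ij,v] - F*[ij,u])/(EG - F^2)
Gamma_uuu = 36/85, Gamma_uuv = 0, Gamma_uvv = -72/85, Gamma_vuu = 0, Gamma_vuv = 1/2, Gamma_vvv = 0
d^2u/dtau^2 = -(Gamma_uuu*(-3/4)^2 + 2*Gamma_uuv*(-3/4)*(3/4) + Gamma_uvv*(3/4)^2) = 81/340
d^2v/dtau^2 = -(Gamma_vuu*(-3/4)^2 + 2*Gamma_vuv*(-3/4)*(3/4) + Gamma_vvv*(3/4)^2) = 9/16

Answer: Gamma_uuu = 36/85, Gamma_uuv = 0, Gamma_uvv = -72/85, Gamma_vuu = 0, Gamma_vuv = 1/2, Gamma_vvv = 0; accelerations (d^2u/dtau^2, d^2v/dtau^2) = (81/340, 9/16)


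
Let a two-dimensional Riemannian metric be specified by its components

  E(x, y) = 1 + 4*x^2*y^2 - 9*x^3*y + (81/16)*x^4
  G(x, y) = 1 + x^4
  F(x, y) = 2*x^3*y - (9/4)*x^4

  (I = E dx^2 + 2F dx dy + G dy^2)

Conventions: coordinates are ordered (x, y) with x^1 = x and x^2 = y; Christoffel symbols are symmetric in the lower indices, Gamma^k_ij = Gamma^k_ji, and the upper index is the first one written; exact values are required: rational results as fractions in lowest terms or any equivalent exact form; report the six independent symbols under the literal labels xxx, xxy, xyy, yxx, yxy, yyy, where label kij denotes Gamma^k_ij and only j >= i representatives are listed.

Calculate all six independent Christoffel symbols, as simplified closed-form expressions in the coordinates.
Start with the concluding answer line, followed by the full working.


Answer: Gamma_xxx = (162*x^3 - 216*x^2*y + 64*x*y^2)/(97*x^4 - 144*x^3*y + 64*x^2*y^2 + 16), Gamma_xxy = (-72*x^3 + 64*x^2*y)/(97*x^4 - 144*x^3*y + 64*x^2*y^2 + 16), Gamma_xyy = 0, Gamma_yxx = (-72*x^3 + 32*x^2*y)/(97*x^4 - 144*x^3*y + 64*x^2*y^2 + 16), Gamma_yxy = 32*x^3/(97*x^4 - 144*x^3*y + 64*x^2*y^2 + 16), Gamma_yyy = 0

E = 1 + 4*x^2*y^2 - 9*x^3*y + (81/16)*x^4; F = 2*x^3*y - (9/4)*x^4; G = 1 + x^4
Gamma^k_ij = (1/2) g^{kl} (d_i g_jl + d_j g_il - d_l g_ij), with g^inv = (1/(EG-F^2)) [[G, -F], [-F, E]]
first partials: E_x = 8*x*y^2 - 27*x^2*y + (81/4)*x^3, E_y = 8*x^2*y - 9*x^3, F_x = 6*x^2*y - 9*x^3, F_y = 2*x^3, G_x = 4*x^3, G_y = 0
D = EG - F^2 = 1 + 4*x^2*y^2 - 9*x^3*y + (97/16)*x^4
expanded: Gamma^x_xx = (G E_x - 2F F_x + F E_y)/(2D), Gamma^x_xy = (G E_y - F G_x)/(2D), Gamma^x_yy = (2G F_y - G G_x - F G_y)/(2D), Gamma^y_xx = (2E F_x - E E_y - F E_x)/(2D), Gamma^y_xy = (E G_x - F E_y)/(2D), Gamma^y_yy = (E G_y - 2F F_y + F G_x)/(2D); substitute and cancel common factors


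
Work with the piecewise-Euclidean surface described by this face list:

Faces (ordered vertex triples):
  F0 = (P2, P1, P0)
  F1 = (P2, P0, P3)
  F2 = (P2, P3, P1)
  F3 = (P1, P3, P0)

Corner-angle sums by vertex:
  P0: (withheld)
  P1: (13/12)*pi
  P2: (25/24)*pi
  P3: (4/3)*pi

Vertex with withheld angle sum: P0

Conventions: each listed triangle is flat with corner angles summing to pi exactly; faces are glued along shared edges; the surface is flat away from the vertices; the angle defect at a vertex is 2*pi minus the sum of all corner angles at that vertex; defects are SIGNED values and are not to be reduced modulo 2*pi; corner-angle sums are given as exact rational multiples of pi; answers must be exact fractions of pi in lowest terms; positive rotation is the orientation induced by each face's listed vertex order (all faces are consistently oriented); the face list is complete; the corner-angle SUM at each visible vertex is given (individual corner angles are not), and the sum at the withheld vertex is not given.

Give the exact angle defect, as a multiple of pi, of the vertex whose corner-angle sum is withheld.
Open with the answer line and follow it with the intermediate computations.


Answer: defect(P0) = (35/24)*pi

V = 4, E = 6, F = 4; chi = V - E + F = 2
Gauss-Bonnet: total defect = 2*pi*chi = 4*pi; visible defects sum to (61/24)*pi
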